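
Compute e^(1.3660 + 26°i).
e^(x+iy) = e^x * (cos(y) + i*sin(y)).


e^1.3660 = 3.91964
cos(26°) = 0.89879
sin(26°) = 0.43837
Real = 3.91964*0.89879 = 3.5229
Imag = 3.91964*0.43837 = 1.7183

3.5229 + 1.7183i


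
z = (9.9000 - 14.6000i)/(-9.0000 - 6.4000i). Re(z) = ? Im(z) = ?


Multiply by conjugate: (9.9000 - 14.6000i)(-9.0000 + 6.4000i) / ((-9)^2 + (-6.4)^2)
Numerator real = 9.9*(-9) - (14.6)*(-6.4) = 4.34
Numerator imag = -14.6*(-9) - 9.9*(-6.4) = 194.76
Denominator = 121.96
Re(z) = 4.34/121.96 = 0.0356
Im(z) = 194.76/121.96 = 1.5969

Re(z) = 0.0356, Im(z) = 1.5969


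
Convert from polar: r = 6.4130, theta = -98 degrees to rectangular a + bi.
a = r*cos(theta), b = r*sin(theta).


a = 6.4130*cos(-98°) = 6.4130*(-0.13917) = -0.8925
b = 6.4130*sin(-98°) = 6.4130*(-0.99027) = -6.3506

-0.8925 - 6.3506i


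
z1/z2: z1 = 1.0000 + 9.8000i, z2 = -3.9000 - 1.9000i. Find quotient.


Conjugate of z2 = -3.9000 + 1.9000i
Numerator: (1.0000 + 9.8000i)(-3.9000 + 1.9000i) = -22.5200 - 36.3200i
Denominator: (-3.9)^2 + (-1.9)^2 = 18.82
Result = (-22.5200 - 36.3200i)/18.82

-1.1966 - 1.9299i


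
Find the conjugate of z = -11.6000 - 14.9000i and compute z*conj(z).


z_bar = -11.6000 + 14.9000i
z*z_bar = (-11.6)^2 + (-14.9)^2 = 134.56 + 222.01 = 356.57

z_bar = -11.6000 + 14.9000i, z*z_bar = 356.57


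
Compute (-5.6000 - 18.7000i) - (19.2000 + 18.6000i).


Real: -5.6 - 19.2 = -24.8
Imag: -18.7 - 18.6 = -37.3

-24.8000 - 37.3000i


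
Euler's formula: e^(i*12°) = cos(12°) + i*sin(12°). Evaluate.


cos(12°) = 0.9781
sin(12°) = 0.2079

e^(i*12°) = 0.9781 + 0.2079i


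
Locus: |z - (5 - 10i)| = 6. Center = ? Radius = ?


|z - z0| = r is a circle with center z0 and radius r.
Center = (5, -10), radius = 6

Circle with center (5, -10) and radius 6


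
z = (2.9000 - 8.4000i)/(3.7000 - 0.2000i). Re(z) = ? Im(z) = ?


Multiply by conjugate: (2.9000 - 8.4000i)(3.7000 + 0.2000i) / (3.7^2 + (-0.2)^2)
Numerator real = 2.9*3.7 - (8.4)*(-0.2) = 12.41
Numerator imag = -8.4*3.7 - 2.9*(-0.2) = -30.5
Denominator = 13.73
Re(z) = 12.41/13.73 = 0.9039
Im(z) = -30.5/13.73 = -2.2214

Re(z) = 0.9039, Im(z) = -2.2214


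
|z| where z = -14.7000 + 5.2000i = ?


|z| = sqrt((-14.7)^2 + 5.2^2) = sqrt(216.09 + 27.04) = sqrt(243.13) = 15.5926

|z| = 15.5926


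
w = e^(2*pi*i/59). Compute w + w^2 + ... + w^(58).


With w = e^(2*pi*i/59), all 59 of the 59th roots of unity w^0 = 1, w, ..., w^(58) sum to 0: 1 + w + ... + w^(58) = (1 - w^59)/(1 - w) = 0 since w^59 = 1, w ≠ 1.
Removing the root 1: w + w^2 + ... + w^(58) = 0 - 1 = -1

Sum = -1


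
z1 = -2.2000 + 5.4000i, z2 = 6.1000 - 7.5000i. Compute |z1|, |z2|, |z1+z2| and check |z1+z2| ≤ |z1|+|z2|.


|z1| = sqrt((-2.2)^2 + 5.4^2) = sqrt(34) = 5.8310
|z2| = sqrt(6.1^2 + (-7.5)^2) = sqrt(93.46) = 9.6675
z1+z2 = 3.9000 - 2.1000i
|z1+z2| = sqrt(19.62) = 4.4294
|z1|+|z2| = 5.8310 + 9.6675 = 15.4985

|z1+z2| = 4.4294 ≤ |z1|+|z2| = 15.4985 (verified)


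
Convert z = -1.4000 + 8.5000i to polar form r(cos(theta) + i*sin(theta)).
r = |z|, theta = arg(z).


r = sqrt(1.96+72.25) = sqrt(74.21) = 8.6145
theta = atan2(8.5, -1.4) = 99.3530 degrees

r = 8.6145, theta = 99.3530 degrees


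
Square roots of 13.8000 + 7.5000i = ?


|z| = sqrt(190.44+56.25) = 15.7064
sqrt((|z|+a)/2) = sqrt((15.7064+13.8)/2) = sqrt(14.7532) = 3.8410
sqrt((|z|-a)/2) = sqrt((15.7064-13.8)/2) = sqrt(0.9532) = 0.9763

±(3.8410 + 0.9763i) i.e. 3.8410 + 0.9763i and -3.8410 - 0.9763i


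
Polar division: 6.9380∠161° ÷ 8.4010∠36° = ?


r = 6.9380 / 8.4010 = 0.8259
theta = 161° - 36° = 125° = 125° (mod 360)

0.8259 cis(125°)


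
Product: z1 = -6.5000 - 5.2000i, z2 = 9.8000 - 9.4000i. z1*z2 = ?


Real = -6.5*9.8 - (-5.2)*(-9.4) = -63.7 - 48.88 = -112.58
Imag = -6.5*(-9.4) + 9.8*(-5.2) = 61.1 - (50.96) = 10.14

-112.5800 + 10.1400i


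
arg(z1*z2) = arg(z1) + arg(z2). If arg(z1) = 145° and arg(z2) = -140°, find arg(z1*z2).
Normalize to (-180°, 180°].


arg(z1*z2) = 145° - 140° = 5°
Normalized to (-180°, 180°]: 5°

5°


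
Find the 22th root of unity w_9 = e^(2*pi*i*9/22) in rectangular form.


Angle = 360*9/22 = 147.2727°
a = cos(147.2727°) = -0.8413
b = sin(147.2727°) = 0.5406

-0.8413 + 0.5406i


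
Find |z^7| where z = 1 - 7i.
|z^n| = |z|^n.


|z| = sqrt(1+49) = sqrt(50) = 7.0711
|z^7| = |z|^7 = (sqrt(50))^7 = 50^3 * sqrt(50) = 125000*sqrt(50)

|z^7| = 125000*sqrt(50) ≈ 883883.4765


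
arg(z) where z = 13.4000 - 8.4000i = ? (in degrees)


Re = 13.4, Im = -8.4
arg = atan2(-8.4, 13.4) = -32.0822 degrees

arg(z) = -32.0822 degrees


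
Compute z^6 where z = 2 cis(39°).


r^6 = 2^6 = 64
n*theta = 6*39° = 234° = 234° (mod 360)
a = 64*cos(234°) = -37.6183
b = 64*sin(234°) = -51.7771

64 cis(234°) = -37.6183 - 51.7771i


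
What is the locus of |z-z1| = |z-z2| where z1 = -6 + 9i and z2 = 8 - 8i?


Equal distances means the locus is the perpendicular bisector of z1 and z2.
Midpoint = ((-6+8)/2, (9+(-8))/2) = (1.0000, 0.5000)

Perpendicular bisector through (1.0000, 0.5000)


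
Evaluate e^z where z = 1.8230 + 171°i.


e^1.8230 = 6.1904
cos(171°) = -0.98769
sin(171°) = 0.15643
Real = 6.1904*(-0.98769) = -6.1142
Imag = 6.1904*0.15643 = 0.9684

-6.1142 + 0.9684i


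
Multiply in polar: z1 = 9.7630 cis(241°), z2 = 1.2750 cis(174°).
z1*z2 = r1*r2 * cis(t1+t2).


r = 9.7630 * 1.2750 = 12.4478
theta = 241° + 174° = 415° = 55° (mod 360)

12.4478 cis(55°)


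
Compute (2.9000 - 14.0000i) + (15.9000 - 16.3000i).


Real: 2.9 + 15.9 = 18.8
Imag: -14 - 16.3 = -30.3

18.8000 - 30.3000i


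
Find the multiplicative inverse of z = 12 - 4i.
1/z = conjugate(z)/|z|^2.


|z|^2 = 144+16 = 160
1/z = (12 + 4i)/160

1/z = 0.0750 + 0.0250i


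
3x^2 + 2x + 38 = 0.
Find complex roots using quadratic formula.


disc = 2^2 - 4*3*38 = 4 - 456 = -452
sqrt(|disc|) = sqrt(452) = 21.2603
Real part = -2/(2*3) = -0.3333
Imag part = 21.2603/(2*3) = 3.5434

-0.3333 ± 3.5434i


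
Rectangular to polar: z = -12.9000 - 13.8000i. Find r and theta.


r = sqrt(166.41+190.44) = sqrt(356.85) = 18.8905
theta = atan2(-13.8, -12.9) = -133.0694 degrees

r = 18.8905, theta = -133.0694 degrees


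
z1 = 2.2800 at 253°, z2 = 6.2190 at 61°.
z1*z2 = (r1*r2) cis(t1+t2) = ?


r = 2.2800 * 6.2190 = 14.1793
theta = 253° + 61° = 314° = 314° (mod 360)

14.1793 cis(314°)


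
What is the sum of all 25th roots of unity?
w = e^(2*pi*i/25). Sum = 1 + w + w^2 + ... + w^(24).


The sum of all 25th roots of unity is 0.
Geometric series: (1 - w^25)/(1 - w) = (1-1)/(1-w) = 0 since w^25 = 1, w ≠ 1.
Alternatively: coefficient of z^24 in z^25 - 1 is 0.

0


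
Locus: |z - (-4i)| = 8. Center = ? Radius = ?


|z - z0| = r is a circle with center z0 and radius r.
Center = (0, -4), radius = 8

Circle with center (0, -4) and radius 8


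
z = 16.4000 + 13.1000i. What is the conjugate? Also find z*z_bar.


z_bar = 16.4000 - 13.1000i
z*z_bar = 16.4^2 + 13.1^2 = 268.96 + 171.61 = 440.57

z_bar = 16.4000 - 13.1000i, z*z_bar = 440.57


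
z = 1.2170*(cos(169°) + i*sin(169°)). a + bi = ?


a = 1.2170*cos(169°) = 1.2170*(-0.9816) = -1.1946
b = 1.2170*sin(169°) = 1.2170*0.1908 = 0.2322

-1.1946 + 0.2322i


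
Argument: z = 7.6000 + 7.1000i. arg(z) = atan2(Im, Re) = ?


Re = 7.6, Im = 7.1
arg = atan2(7.1, 7.6) = 43.0519 degrees

arg(z) = 43.0519 degrees


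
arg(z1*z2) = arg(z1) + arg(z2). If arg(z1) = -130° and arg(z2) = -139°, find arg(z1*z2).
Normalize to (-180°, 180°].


arg(z1*z2) = -130° - 139° = -269°
Normalized to (-180°, 180°]: 91°

91°


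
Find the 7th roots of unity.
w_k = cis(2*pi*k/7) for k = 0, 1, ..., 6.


The 7th roots of unity are cis(360k/7°) for k=0..6
Angle step = 360/7 = 51.4286°
Primitive root: cis(51.4286°)
Primitive root = 0.6235 + 0.7818i

7 roots at angles: 0°, 51.4286°, 102.8571°, 154.2857°, 205.7143°, 257.1429°, 308.5714°


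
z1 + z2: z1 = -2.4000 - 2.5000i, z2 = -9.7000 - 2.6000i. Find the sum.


Real: -2.4 - 9.7 = -12.1
Imag: -2.5 - 2.6 = -5.1

-12.1000 - 5.1000i


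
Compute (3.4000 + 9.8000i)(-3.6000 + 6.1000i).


Real = 3.4*(-3.6) - 9.8*6.1 = -12.24 - 59.78 = -72.02
Imag = 3.4*6.1 - (3.6)*9.8 = 20.74 - (35.28) = -14.54

-72.0200 - 14.5400i


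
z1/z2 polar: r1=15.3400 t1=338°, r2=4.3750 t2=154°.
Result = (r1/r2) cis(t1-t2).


r = 15.3400 / 4.3750 = 3.5063
theta = 338° - 154° = 184° = 184° (mod 360)

3.5063 cis(184°)


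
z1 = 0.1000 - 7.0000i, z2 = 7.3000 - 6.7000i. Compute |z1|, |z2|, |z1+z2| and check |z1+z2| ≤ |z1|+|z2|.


|z1| = sqrt(0.1^2 + (-7)^2) = sqrt(49.01) = 7.0007
|z2| = sqrt(7.3^2 + (-6.7)^2) = sqrt(98.18) = 9.9086
z1+z2 = 7.4000 - 13.7000i
|z1+z2| = sqrt(242.45) = 15.5708
|z1|+|z2| = 7.0007 + 9.9086 = 16.9093

|z1+z2| = 15.5708 ≤ |z1|+|z2| = 16.9093 (verified)


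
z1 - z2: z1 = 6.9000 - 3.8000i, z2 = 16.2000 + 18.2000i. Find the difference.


Real: 6.9 - 16.2 = -9.3
Imag: -3.8 - 18.2 = -22

-9.3000 - 22.0000i


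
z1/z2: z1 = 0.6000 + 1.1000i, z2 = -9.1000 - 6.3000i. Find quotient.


Conjugate of z2 = -9.1000 + 6.3000i
Numerator: (0.6000 + 1.1000i)(-9.1000 + 6.3000i) = -12.3900 - 6.2300i
Denominator: (-9.1)^2 + (-6.3)^2 = 122.5
Result = (-12.3900 - 6.2300i)/122.5

-0.1011 - 0.0509i


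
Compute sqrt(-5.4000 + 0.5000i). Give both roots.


|z| = sqrt(29.16+0.25) = 5.4231
sqrt((|z|+a)/2) = sqrt((5.4231+(-5.4))/2) = sqrt(0.0115) = 0.1075
sqrt((|z|-a)/2) = sqrt((5.4231-(-5.4))/2) = sqrt(5.4115) = 2.3263

±(0.1075 + 2.3263i) i.e. 0.1075 + 2.3263i and -0.1075 - 2.3263i


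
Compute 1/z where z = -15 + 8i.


|z|^2 = 225+64 = 289
1/z = (-15 - 8i)/289

1/z = -0.0519 - 0.0277i


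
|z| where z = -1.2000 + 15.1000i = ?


|z| = sqrt((-1.2)^2 + 15.1^2) = sqrt(1.44 + 228.01) = sqrt(229.45) = 15.1476

|z| = 15.1476


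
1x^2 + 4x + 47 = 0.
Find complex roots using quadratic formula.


disc = 4^2 - 4*1*47 = 16 - 188 = -172
sqrt(|disc|) = sqrt(172) = 13.1149
Real part = -4/(2*1) = -2.0000
Imag part = 13.1149/(2*1) = 6.5574

-2.0000 ± 6.5574i


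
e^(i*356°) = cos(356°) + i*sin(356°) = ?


cos(356°) = 0.9976
sin(356°) = -0.0698

e^(i*356°) = 0.9976 - 0.0698i


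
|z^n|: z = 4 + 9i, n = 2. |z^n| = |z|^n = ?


|z| = sqrt(16+81) = sqrt(97) = 9.8489
|z^2| = |z|^2 = (sqrt(97))^2 = 97

|z^2| = 97


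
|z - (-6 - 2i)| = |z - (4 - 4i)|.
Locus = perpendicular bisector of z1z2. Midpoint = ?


Equal distances means the locus is the perpendicular bisector of z1 and z2.
Midpoint = ((-6+4)/2, (-2+(-4))/2) = (-1.0000, -3.0000)

Perpendicular bisector through (-1.0000, -3.0000)


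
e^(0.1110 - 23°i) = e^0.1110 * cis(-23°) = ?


e^0.1110 = 1.1174
cos(-23°) = 0.9205
sin(-23°) = -0.3907
Real = 1.1174*0.9205 = 1.0286
Imag = 1.1174*(-0.3907) = -0.4366

1.0286 - 0.4366i


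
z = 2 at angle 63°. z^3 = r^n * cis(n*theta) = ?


r^3 = 2^3 = 8
n*theta = 3*63° = 189° = 189° (mod 360)
a = 8*cos(189°) = -7.9015
b = 8*sin(189°) = -1.2515

8 cis(189°) = -7.9015 - 1.2515i


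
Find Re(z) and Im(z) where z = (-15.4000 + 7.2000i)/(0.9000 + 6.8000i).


Multiply by conjugate: (-15.4000 + 7.2000i)(0.9000 - 6.8000i) / (0.9^2 + 6.8^2)
Numerator real = -15.4*0.9 + 7.2*6.8 = 35.1
Numerator imag = 7.2*0.9 - (-15.4)*6.8 = 111.2
Denominator = 47.05
Re(z) = 35.1/47.05 = 0.7460
Im(z) = 111.2/47.05 = 2.3634

Re(z) = 0.7460, Im(z) = 2.3634


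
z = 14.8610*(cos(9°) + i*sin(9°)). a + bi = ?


a = 14.8610*cos(9°) = 14.8610*0.987688 = 14.6780
b = 14.8610*sin(9°) = 14.8610*0.156434 = 2.3248

14.6780 + 2.3248i


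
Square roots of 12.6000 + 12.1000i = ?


|z| = sqrt(158.76+146.41) = 17.4691
sqrt((|z|+a)/2) = sqrt((17.4691+12.6)/2) = sqrt(15.0346) = 3.8774
sqrt((|z|-a)/2) = sqrt((17.4691-12.6)/2) = sqrt(2.4346) = 1.5603

±(3.8774 + 1.5603i) i.e. 3.8774 + 1.5603i and -3.8774 - 1.5603i


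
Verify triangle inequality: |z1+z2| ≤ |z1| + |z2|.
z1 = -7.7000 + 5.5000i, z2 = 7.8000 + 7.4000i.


|z1| = sqrt((-7.7)^2 + 5.5^2) = sqrt(89.54) = 9.4626
|z2| = sqrt(7.8^2 + 7.4^2) = sqrt(115.6) = 10.7517
z1+z2 = 0.1000 + 12.9000i
|z1+z2| = sqrt(166.42) = 12.9004
|z1|+|z2| = 9.4626 + 10.7517 = 20.2143

|z1+z2| = 12.9004 ≤ |z1|+|z2| = 20.2143 (verified)


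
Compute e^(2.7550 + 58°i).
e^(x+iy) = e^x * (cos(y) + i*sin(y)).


e^2.7550 = 15.7210
cos(58°) = 0.52992
sin(58°) = 0.84805
Real = 15.7210*0.52992 = 8.3309
Imag = 15.7210*0.84805 = 13.3322

8.3309 + 13.3322i


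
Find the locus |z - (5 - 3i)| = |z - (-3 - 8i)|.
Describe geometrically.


Equal distances means the locus is the perpendicular bisector of z1 and z2.
Midpoint = ((5+(-3))/2, (-3+(-8))/2) = (1.0000, -5.5000)

Perpendicular bisector through (1.0000, -5.5000)


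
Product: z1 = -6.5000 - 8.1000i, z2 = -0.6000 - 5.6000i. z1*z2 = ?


Real = -6.5*(-0.6) - (-8.1)*(-5.6) = 3.9 - 45.36 = -41.46
Imag = -6.5*(-5.6) - (0.6)*(-8.1) = 36.4 + 4.86 = 41.26

-41.4600 + 41.2600i


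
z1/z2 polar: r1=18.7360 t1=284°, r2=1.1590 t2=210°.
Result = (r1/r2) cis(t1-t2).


r = 18.7360 / 1.1590 = 16.1657
theta = 284° - 210° = 74° = 74° (mod 360)

16.1657 cis(74°)


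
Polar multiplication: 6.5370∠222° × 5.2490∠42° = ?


r = 6.5370 * 5.2490 = 34.3127
theta = 222° + 42° = 264° = 264° (mod 360)

34.3127 cis(264°)


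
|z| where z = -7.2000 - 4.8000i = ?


|z| = sqrt((-7.2)^2 + (-4.8)^2) = sqrt(51.84 + 23.04) = sqrt(74.88) = 8.6533

|z| = 8.6533


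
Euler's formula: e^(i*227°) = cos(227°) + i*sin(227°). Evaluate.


cos(227°) = -0.6820
sin(227°) = -0.7314

e^(i*227°) = -0.6820 - 0.7314i


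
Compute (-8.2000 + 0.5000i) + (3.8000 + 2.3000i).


Real: -8.2 + 3.8 = -4.4
Imag: 0.5 + 2.3 = 2.8

-4.4000 + 2.8000i


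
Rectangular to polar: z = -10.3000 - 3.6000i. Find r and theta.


r = sqrt(106.09+12.96) = sqrt(119.05) = 10.9110
theta = atan2(-3.6, -10.3) = -160.7347 degrees

r = 10.9110, theta = -160.7347 degrees


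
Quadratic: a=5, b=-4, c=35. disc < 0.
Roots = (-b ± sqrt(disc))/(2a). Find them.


disc = (-4)^2 - 4*5*35 = 16 - 700 = -684
sqrt(|disc|) = sqrt(684) = 26.1534
Real part = 4/(2*5) = 0.4000
Imag part = 26.1534/(2*5) = 2.6153

0.4000 ± 2.6153i


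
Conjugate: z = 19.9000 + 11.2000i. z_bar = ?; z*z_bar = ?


z_bar = 19.9000 - 11.2000i
z*z_bar = 19.9^2 + 11.2^2 = 396.01 + 125.44 = 521.45

z_bar = 19.9000 - 11.2000i, z*z_bar = 521.45


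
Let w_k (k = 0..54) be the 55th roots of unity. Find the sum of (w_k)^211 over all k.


The roots are w_k = w^k with w = e^(2*pi*i/55), and (w^k)^211 = (w^211)^k.
So S = 1 + u + u^2 + ... + u^(54) with u = w^211.
211 = 3*55 + 46, so 211 is not a multiple of 55: u = (w^55)^3 * w^46 = w^46 ≠ 1 (w is a primitive 55th root), while u^55 = (w^55)^211 = 1.
Geometric series: S = (1 - u^55)/(1 - u) = (1 - 1)/(1 - u) = 0

S = 0


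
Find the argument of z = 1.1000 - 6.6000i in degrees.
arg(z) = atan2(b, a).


Re = 1.1, Im = -6.6
arg = atan2(-6.6, 1.1) = -80.5377 degrees

arg(z) = -80.5377 degrees


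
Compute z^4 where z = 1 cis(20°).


r^4 = 1^4 = 1
n*theta = 4*20° = 80° = 80° (mod 360)
a = 1*cos(80°) = 0.1736
b = 1*sin(80°) = 0.9848

1 cis(80°) = 0.1736 + 0.9848i


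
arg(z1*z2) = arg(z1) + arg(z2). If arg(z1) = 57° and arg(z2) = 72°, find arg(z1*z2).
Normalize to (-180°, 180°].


arg(z1*z2) = 57° + 72° = 129°
Normalized to (-180°, 180°]: 129°

129°


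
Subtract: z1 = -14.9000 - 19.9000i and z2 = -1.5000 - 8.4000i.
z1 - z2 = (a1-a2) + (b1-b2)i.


Real: -14.9 + 1.5 = -13.4
Imag: -19.9 + 8.4 = -11.5

-13.4000 - 11.5000i


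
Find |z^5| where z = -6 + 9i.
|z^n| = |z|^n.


|z| = sqrt(36+81) = sqrt(117) = 10.8167
|z^5| = |z|^5 = (sqrt(117))^5 = 117^2 * sqrt(117) = 13689*sqrt(117)

|z^5| = 13689*sqrt(117) ≈ 148069.1742


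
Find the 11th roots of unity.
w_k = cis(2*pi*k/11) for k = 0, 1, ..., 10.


The 11th roots of unity are cis(360k/11°) for k=0..10
Angle step = 360/11 = 32.7273°
Primitive root: cis(32.7273°)
Primitive root = 0.8413 + 0.5406i

11 roots at angles: 0°, 32.7273°, 65.4545°, 98.1818°, 130.9091°, 163.6364°, 196.3636°, 229.0909°, 261.8182°, 294.5455°, 327.2727°


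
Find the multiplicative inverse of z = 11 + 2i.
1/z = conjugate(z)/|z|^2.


|z|^2 = 121+4 = 125
1/z = (11 - 2i)/125

1/z = 0.0880 - 0.0160i


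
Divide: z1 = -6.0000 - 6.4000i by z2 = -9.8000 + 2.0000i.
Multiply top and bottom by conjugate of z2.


Conjugate of z2 = -9.8000 - 2.0000i
Numerator: (-6.0000 - 6.4000i)(-9.8000 - 2.0000i) = 46.0000 + 74.7200i
Denominator: (-9.8)^2 + 2^2 = 100.04
Result = (46.0000 + 74.7200i)/100.04

0.4598 + 0.7469i


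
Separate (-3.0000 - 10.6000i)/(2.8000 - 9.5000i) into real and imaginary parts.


Multiply by conjugate: (-3.0000 - 10.6000i)(2.8000 + 9.5000i) / (2.8^2 + (-9.5)^2)
Numerator real = -3*2.8 - (10.6)*(-9.5) = 92.3
Numerator imag = -10.6*2.8 - (-3)*(-9.5) = -58.18
Denominator = 98.09
Re(z) = 92.3/98.09 = 0.9410
Im(z) = -58.18/98.09 = -0.5931

Re(z) = 0.9410, Im(z) = -0.5931


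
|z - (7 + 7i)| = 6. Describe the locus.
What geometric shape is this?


|z - z0| = r is a circle with center z0 and radius r.
Center = (7, 7), radius = 6

Circle with center (7, 7) and radius 6


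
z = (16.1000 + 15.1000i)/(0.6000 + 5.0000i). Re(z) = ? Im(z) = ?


Multiply by conjugate: (16.1000 + 15.1000i)(0.6000 - 5.0000i) / (0.6^2 + 5^2)
Numerator real = 16.1*0.6 + 15.1*5 = 85.16
Numerator imag = 15.1*0.6 - 16.1*5 = -71.44
Denominator = 25.36
Re(z) = 85.16/25.36 = 3.3580
Im(z) = -71.44/25.36 = -2.8170

Re(z) = 3.3580, Im(z) = -2.8170


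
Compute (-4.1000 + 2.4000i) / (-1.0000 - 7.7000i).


Conjugate of z2 = -1.0000 + 7.7000i
Numerator: (-4.1000 + 2.4000i)(-1.0000 + 7.7000i) = -14.3800 - 33.9700i
Denominator: (-1)^2 + (-7.7)^2 = 60.29
Result = (-14.3800 - 33.9700i)/60.29

-0.2385 - 0.5634i


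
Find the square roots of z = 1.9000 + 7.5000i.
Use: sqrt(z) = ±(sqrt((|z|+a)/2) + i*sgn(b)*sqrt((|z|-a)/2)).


|z| = sqrt(3.61+56.25) = 7.7369
sqrt((|z|+a)/2) = sqrt((7.7369+1.9)/2) = sqrt(4.8185) = 2.1951
sqrt((|z|-a)/2) = sqrt((7.7369-1.9)/2) = sqrt(2.9185) = 1.7084

±(2.1951 + 1.7084i) i.e. 2.1951 + 1.7084i and -2.1951 - 1.7084i


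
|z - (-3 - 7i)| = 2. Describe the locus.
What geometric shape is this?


|z - z0| = r is a circle with center z0 and radius r.
Center = (-3, -7), radius = 2

Circle with center (-3, -7) and radius 2


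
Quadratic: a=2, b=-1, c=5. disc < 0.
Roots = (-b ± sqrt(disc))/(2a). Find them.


disc = (-1)^2 - 4*2*5 = 1 - 40 = -39
sqrt(|disc|) = sqrt(39) = 6.2450
Real part = 1/(2*2) = 0.2500
Imag part = 6.2450/(2*2) = 1.5612

0.2500 ± 1.5612i


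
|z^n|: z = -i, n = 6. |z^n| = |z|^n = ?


|z| = sqrt(0+1) = sqrt(1) = 1
|z^6| = |z|^6 = 1^6 = 1

|z^6| = 1


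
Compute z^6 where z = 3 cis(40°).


r^6 = 3^6 = 729
n*theta = 6*40° = 240° = 240° (mod 360)
a = 729*cos(240°) = -364.5000
b = 729*sin(240°) = -631.3325

729 cis(240°) = -364.5000 - 631.3325i


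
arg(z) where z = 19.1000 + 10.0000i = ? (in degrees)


Re = 19.1, Im = 10
arg = atan2(10, 19.1) = 27.6348 degrees

arg(z) = 27.6348 degrees


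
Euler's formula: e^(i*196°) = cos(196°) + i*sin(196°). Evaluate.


cos(196°) = -0.9613
sin(196°) = -0.2756

e^(i*196°) = -0.9613 - 0.2756i


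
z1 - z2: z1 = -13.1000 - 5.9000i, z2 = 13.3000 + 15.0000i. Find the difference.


Real: -13.1 - 13.3 = -26.4
Imag: -5.9 - 15 = -20.9

-26.4000 - 20.9000i


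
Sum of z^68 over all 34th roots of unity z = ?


The roots are w_k = w^k with w = e^(2*pi*i/34), and (w^k)^68 = (w^68)^k.
So S = 1 + u + u^2 + ... + u^(33) with u = w^68.
68 = 2*34 + 0, so 68 is a multiple of 34 and u = (w^34)^2 = 1.
Every one of the 34 terms equals 1: S = 34

S = 34


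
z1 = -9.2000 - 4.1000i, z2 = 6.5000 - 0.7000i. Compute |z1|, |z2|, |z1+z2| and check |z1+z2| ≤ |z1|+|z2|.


|z1| = sqrt((-9.2)^2 + (-4.1)^2) = sqrt(101.45) = 10.0722
|z2| = sqrt(6.5^2 + (-0.7)^2) = sqrt(42.74) = 6.5376
z1+z2 = -2.7000 - 4.8000i
|z1+z2| = sqrt(30.33) = 5.5073
|z1|+|z2| = 10.0722 + 6.5376 = 16.6098

|z1+z2| = 5.5073 ≤ |z1|+|z2| = 16.6098 (verified)


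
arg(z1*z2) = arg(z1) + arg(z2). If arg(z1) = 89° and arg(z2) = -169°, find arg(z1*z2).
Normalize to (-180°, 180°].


arg(z1*z2) = 89° - 169° = -80°
Normalized to (-180°, 180°]: -80°

-80°


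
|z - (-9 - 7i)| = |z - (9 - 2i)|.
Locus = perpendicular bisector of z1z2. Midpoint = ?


Equal distances means the locus is the perpendicular bisector of z1 and z2.
Midpoint = ((-9+9)/2, (-7+(-2))/2) = (0, -4.5000)

Perpendicular bisector through (0, -4.5000)


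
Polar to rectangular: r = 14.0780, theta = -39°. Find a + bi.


a = 14.0780*cos(-39°) = 14.0780*0.77715 = 10.9407
b = 14.0780*sin(-39°) = 14.0780*(-0.62932) = -8.8596

10.9407 - 8.8596i


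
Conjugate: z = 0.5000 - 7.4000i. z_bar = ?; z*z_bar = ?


z_bar = 0.5000 + 7.4000i
z*z_bar = 0.5^2 + (-7.4)^2 = 0.25 + 54.76 = 55.01

z_bar = 0.5000 + 7.4000i, z*z_bar = 55.01


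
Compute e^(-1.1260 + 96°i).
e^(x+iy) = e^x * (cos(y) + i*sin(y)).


e^-1.1260 = 0.32433
cos(96°) = -0.1045
sin(96°) = 0.99452
Real = 0.32433*(-0.1045) = -0.0339
Imag = 0.32433*0.99452 = 0.3226

-0.0339 + 0.3226i


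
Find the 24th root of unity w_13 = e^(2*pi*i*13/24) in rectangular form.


Angle = 360*13/24 = 195°
a = cos(195°) = -0.9659
b = sin(195°) = -0.2588

-0.9659 - 0.2588i


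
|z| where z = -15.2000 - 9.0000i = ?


|z| = sqrt((-15.2)^2 + (-9)^2) = sqrt(231.04 + 81) = sqrt(312.04) = 17.6647

|z| = 17.6647


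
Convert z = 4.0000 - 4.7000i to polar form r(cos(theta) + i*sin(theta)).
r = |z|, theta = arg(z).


r = sqrt(16+22.09) = sqrt(38.09) = 6.1717
theta = atan2(-4.7, 4) = -49.6001 degrees

r = 6.1717, theta = -49.6001 degrees


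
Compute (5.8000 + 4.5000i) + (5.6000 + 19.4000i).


Real: 5.8 + 5.6 = 11.4
Imag: 4.5 + 19.4 = 23.9

11.4000 + 23.9000i


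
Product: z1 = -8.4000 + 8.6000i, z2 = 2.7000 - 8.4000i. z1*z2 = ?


Real = -8.4*2.7 - 8.6*(-8.4) = -22.68 - (-72.24) = 49.56
Imag = -8.4*(-8.4) + 2.7*8.6 = 70.56 + 23.22 = 93.78

49.5600 + 93.7800i


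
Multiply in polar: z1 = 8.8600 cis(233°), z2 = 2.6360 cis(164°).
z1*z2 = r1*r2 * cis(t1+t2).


r = 8.8600 * 2.6360 = 23.3550
theta = 233° + 164° = 397° = 37° (mod 360)

23.3550 cis(37°)


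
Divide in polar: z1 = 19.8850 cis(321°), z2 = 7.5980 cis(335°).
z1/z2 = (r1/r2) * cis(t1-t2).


r = 19.8850 / 7.5980 = 2.6171
theta = 321° - 335° = -14° = 346° (mod 360)

2.6171 cis(346°)


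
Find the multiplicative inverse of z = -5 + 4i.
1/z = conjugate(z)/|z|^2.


|z|^2 = 25+16 = 41
1/z = (-5 - 4i)/41

1/z = -0.1220 - 0.0976i


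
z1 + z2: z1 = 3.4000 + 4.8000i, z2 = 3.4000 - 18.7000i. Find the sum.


Real: 3.4 + 3.4 = 6.8
Imag: 4.8 - 18.7 = -13.9

6.8000 - 13.9000i


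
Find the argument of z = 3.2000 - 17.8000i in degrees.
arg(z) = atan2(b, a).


Re = 3.2, Im = -17.8
arg = atan2(-17.8, 3.2) = -79.8085 degrees

arg(z) = -79.8085 degrees


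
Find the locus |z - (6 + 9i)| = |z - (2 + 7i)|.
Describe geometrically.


Equal distances means the locus is the perpendicular bisector of z1 and z2.
Midpoint = ((6+2)/2, (9+7)/2) = (4.0000, 8.0000)

Perpendicular bisector through (4.0000, 8.0000)


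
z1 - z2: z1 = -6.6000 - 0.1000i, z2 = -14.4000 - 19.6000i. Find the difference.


Real: -6.6 + 14.4 = 7.8
Imag: -0.1 + 19.6 = 19.5

7.8000 + 19.5000i


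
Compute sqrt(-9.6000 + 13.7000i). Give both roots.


|z| = sqrt(92.16+187.69) = 16.7287
sqrt((|z|+a)/2) = sqrt((16.7287+(-9.6))/2) = sqrt(3.5644) = 1.8880
sqrt((|z|-a)/2) = sqrt((16.7287-(-9.6))/2) = sqrt(13.1644) = 3.6283

±(1.8880 + 3.6283i) i.e. 1.8880 + 3.6283i and -1.8880 - 3.6283i


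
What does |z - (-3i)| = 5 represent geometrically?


|z - z0| = r is a circle with center z0 and radius r.
Center = (0, -3), radius = 5

Circle with center (0, -3) and radius 5


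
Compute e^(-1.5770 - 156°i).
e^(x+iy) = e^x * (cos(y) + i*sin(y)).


e^-1.5770 = 0.2066
cos(-156°) = -0.9135
sin(-156°) = -0.4067
Real = 0.2066*(-0.9135) = -0.1887
Imag = 0.2066*(-0.4067) = -0.0840

-0.1887 - 0.0840i


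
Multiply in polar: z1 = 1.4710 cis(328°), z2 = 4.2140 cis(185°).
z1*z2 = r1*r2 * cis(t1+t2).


r = 1.4710 * 4.2140 = 6.1988
theta = 328° + 185° = 513° = 153° (mod 360)

6.1988 cis(153°)


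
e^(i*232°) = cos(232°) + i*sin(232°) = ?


cos(232°) = -0.6157
sin(232°) = -0.7880

e^(i*232°) = -0.6157 - 0.7880i


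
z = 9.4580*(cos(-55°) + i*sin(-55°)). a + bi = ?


a = 9.4580*cos(-55°) = 9.4580*0.57358 = 5.4249
b = 9.4580*sin(-55°) = 9.4580*(-0.81915) = -7.7475

5.4249 - 7.7475i


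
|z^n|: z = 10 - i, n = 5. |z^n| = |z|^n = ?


|z| = sqrt(100+1) = sqrt(101) = 10.0499
|z^5| = |z|^5 = (sqrt(101))^5 = 101^2 * sqrt(101) = 10201*sqrt(101)

|z^5| = 10201*sqrt(101) ≈ 102518.7812


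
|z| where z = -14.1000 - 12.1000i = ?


|z| = sqrt((-14.1)^2 + (-12.1)^2) = sqrt(198.81 + 146.41) = sqrt(345.22) = 18.5801

|z| = 18.5801


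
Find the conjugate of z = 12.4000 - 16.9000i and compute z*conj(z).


z_bar = 12.4000 + 16.9000i
z*z_bar = 12.4^2 + (-16.9)^2 = 153.76 + 285.61 = 439.37

z_bar = 12.4000 + 16.9000i, z*z_bar = 439.37


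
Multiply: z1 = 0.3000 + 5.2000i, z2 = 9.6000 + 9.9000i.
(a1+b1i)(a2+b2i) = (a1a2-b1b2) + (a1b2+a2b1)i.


Real = 0.3*9.6 - 5.2*9.9 = 2.88 - 51.48 = -48.6
Imag = 0.3*9.9 + 9.6*5.2 = 2.97 + 49.92 = 52.89

-48.6000 + 52.8900i


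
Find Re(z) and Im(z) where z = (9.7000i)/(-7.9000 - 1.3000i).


Multiply by conjugate: (9.7000i)(-7.9000 + 1.3000i) / ((-7.9)^2 + (-1.3)^2)
Numerator real = 0*(-7.9) + 9.7*(-1.3) = -12.61
Numerator imag = 9.7*(-7.9) - 0*(-1.3) = -76.63
Denominator = 64.1
Re(z) = -12.61/64.1 = -0.1967
Im(z) = -76.63/64.1 = -1.1955

Re(z) = -0.1967, Im(z) = -1.1955


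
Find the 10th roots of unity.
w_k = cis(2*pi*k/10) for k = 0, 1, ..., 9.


The 10th roots of unity are cis(360k/10°) for k=0..9
Angle step = 360/10 = 36°
Primitive root: cis(36°)
Primitive root = 0.8090 + 0.5878i

10 roots at angles: 0°, 36°, 72°, 108°, 144°, 180°, 216°, 252°, 288°, 324°


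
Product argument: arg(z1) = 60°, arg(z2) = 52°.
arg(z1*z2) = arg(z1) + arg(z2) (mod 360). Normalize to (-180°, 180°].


arg(z1*z2) = 60° + 52° = 112°
Normalized to (-180°, 180°]: 112°

112°


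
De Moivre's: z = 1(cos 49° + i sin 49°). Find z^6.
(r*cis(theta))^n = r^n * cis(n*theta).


r^6 = 1^6 = 1
n*theta = 6*49° = 294° = 294° (mod 360)
a = 1*cos(294°) = 0.4067
b = 1*sin(294°) = -0.9135

1 cis(294°) = 0.4067 - 0.9135i


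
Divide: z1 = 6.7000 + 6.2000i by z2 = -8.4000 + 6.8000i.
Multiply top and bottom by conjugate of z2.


Conjugate of z2 = -8.4000 - 6.8000i
Numerator: (6.7000 + 6.2000i)(-8.4000 - 6.8000i) = -14.1200 - 97.6400i
Denominator: (-8.4)^2 + 6.8^2 = 116.8
Result = (-14.1200 - 97.6400i)/116.8

-0.1209 - 0.8360i


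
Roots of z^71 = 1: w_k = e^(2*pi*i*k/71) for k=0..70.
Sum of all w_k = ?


The sum of all 71th roots of unity is 0.
Geometric series: (1 - w^71)/(1 - w) = (1-1)/(1-w) = 0 since w^71 = 1, w ≠ 1.
Alternatively: coefficient of z^70 in z^71 - 1 is 0.

0


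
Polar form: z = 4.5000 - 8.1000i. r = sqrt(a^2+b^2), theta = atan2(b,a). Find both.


r = sqrt(20.25+65.61) = sqrt(85.86) = 9.2661
theta = atan2(-8.1, 4.5) = -60.9454 degrees

r = 9.2661, theta = -60.9454 degrees


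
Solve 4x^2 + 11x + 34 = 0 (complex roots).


disc = 11^2 - 4*4*34 = 121 - 544 = -423
sqrt(|disc|) = sqrt(423) = 20.5670
Real part = -11/(2*4) = -1.3750
Imag part = 20.5670/(2*4) = 2.5709

-1.3750 ± 2.5709i


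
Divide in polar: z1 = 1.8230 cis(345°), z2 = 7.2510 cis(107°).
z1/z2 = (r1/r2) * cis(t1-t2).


r = 1.8230 / 7.2510 = 0.2514
theta = 345° - 107° = 238° = 238° (mod 360)

0.2514 cis(238°)


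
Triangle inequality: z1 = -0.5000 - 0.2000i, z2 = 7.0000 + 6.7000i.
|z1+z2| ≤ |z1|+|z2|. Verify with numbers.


|z1| = sqrt((-0.5)^2 + (-0.2)^2) = sqrt(0.29) = 0.5385
|z2| = sqrt(7^2 + 6.7^2) = sqrt(93.89) = 9.6897
z1+z2 = 6.5000 + 6.5000i
|z1+z2| = sqrt(84.5) = 9.1924
|z1|+|z2| = 0.5385 + 9.6897 = 10.2282

|z1+z2| = 9.1924 ≤ |z1|+|z2| = 10.2282 (verified)


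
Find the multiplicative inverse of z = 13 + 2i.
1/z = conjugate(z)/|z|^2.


|z|^2 = 169+4 = 173
1/z = (13 - 2i)/173

1/z = 0.0751 - 0.0116i


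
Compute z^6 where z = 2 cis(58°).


r^6 = 2^6 = 64
n*theta = 6*58° = 348° = 348° (mod 360)
a = 64*cos(348°) = 62.6014
b = 64*sin(348°) = -13.3063

64 cis(348°) = 62.6014 - 13.3063i


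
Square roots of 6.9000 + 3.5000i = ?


|z| = sqrt(47.61+12.25) = 7.7369
sqrt((|z|+a)/2) = sqrt((7.7369+6.9)/2) = sqrt(7.3185) = 2.7053
sqrt((|z|-a)/2) = sqrt((7.7369-6.9)/2) = sqrt(0.4185) = 0.6469

±(2.7053 + 0.6469i) i.e. 2.7053 + 0.6469i and -2.7053 - 0.6469i


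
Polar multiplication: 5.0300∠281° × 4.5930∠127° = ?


r = 5.0300 * 4.5930 = 23.1028
theta = 281° + 127° = 408° = 48° (mod 360)

23.1028 cis(48°)


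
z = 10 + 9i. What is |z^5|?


|z| = sqrt(100+81) = sqrt(181) = 13.4536
|z^5| = |z|^5 = (sqrt(181))^5 = 181^2 * sqrt(181) = 32761*sqrt(181)

|z^5| = 32761*sqrt(181) ≈ 440754.1774


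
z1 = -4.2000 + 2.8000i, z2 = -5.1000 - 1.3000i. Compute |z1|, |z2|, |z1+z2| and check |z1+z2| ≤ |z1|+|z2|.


|z1| = sqrt((-4.2)^2 + 2.8^2) = sqrt(25.48) = 5.0478
|z2| = sqrt((-5.1)^2 + (-1.3)^2) = sqrt(27.7) = 5.2631
z1+z2 = -9.3000 + 1.5000i
|z1+z2| = sqrt(88.74) = 9.4202
|z1|+|z2| = 5.0478 + 5.2631 = 10.3109

|z1+z2| = 9.4202 ≤ |z1|+|z2| = 10.3109 (verified)


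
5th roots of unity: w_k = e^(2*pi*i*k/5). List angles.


The 5th roots of unity are cis(360k/5°) for k=0..4
Angle step = 360/5 = 72°
Primitive root: cis(72°)
Primitive root = 0.3090 + 0.9511i

5 roots at angles: 0°, 72°, 144°, 216°, 288°


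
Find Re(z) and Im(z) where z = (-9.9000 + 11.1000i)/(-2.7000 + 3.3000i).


Multiply by conjugate: (-9.9000 + 11.1000i)(-2.7000 - 3.3000i) / ((-2.7)^2 + 3.3^2)
Numerator real = -9.9*(-2.7) + 11.1*3.3 = 63.36
Numerator imag = 11.1*(-2.7) - (-9.9)*3.3 = 2.7
Denominator = 18.18
Re(z) = 63.36/18.18 = 3.4851
Im(z) = 2.7/18.18 = 0.1485

Re(z) = 3.4851, Im(z) = 0.1485


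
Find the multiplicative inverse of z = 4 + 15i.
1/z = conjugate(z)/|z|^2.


|z|^2 = 16+225 = 241
1/z = (4 - 15i)/241

1/z = 0.0166 - 0.0622i


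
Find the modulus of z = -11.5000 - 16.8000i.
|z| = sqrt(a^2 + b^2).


|z| = sqrt((-11.5)^2 + (-16.8)^2) = sqrt(132.25 + 282.24) = sqrt(414.49) = 20.3590

|z| = 20.3590


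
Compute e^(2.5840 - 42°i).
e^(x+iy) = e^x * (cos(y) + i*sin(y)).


e^2.5840 = 13.2500
cos(-42°) = 0.743145
sin(-42°) = -0.66913
Real = 13.2500*0.743145 = 9.8467
Imag = 13.2500*(-0.66913) = -8.8660

9.8467 - 8.8660i


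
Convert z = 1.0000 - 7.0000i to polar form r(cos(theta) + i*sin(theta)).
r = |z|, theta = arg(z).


r = sqrt(1+49) = sqrt(50) = 7.0711
theta = atan2(-7, 1) = -81.8699 degrees

r = 7.0711, theta = -81.8699 degrees


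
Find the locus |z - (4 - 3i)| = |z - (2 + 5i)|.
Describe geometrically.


Equal distances means the locus is the perpendicular bisector of z1 and z2.
Midpoint = ((4+2)/2, (-3+5)/2) = (3.0000, 1.0000)

Perpendicular bisector through (3.0000, 1.0000)


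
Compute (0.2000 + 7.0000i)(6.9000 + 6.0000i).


Real = 0.2*6.9 - 7*6 = 1.38 - 42 = -40.62
Imag = 0.2*6 + 6.9*7 = 1.2 + 48.3 = 49.5

-40.6200 + 49.5000i


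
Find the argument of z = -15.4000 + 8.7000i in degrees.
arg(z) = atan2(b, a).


Re = -15.4, Im = 8.7
arg = atan2(8.7, -15.4) = 150.5364 degrees

arg(z) = 150.5364 degrees


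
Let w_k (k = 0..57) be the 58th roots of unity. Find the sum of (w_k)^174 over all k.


The roots are w_k = w^k with w = e^(2*pi*i/58), and (w^k)^174 = (w^174)^k.
So S = 1 + u + u^2 + ... + u^(57) with u = w^174.
174 = 3*58 + 0, so 174 is a multiple of 58 and u = (w^58)^3 = 1.
Every one of the 58 terms equals 1: S = 58

S = 58


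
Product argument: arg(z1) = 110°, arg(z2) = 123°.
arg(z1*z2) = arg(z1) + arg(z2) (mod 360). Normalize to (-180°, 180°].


arg(z1*z2) = 110° + 123° = 233°
Normalized to (-180°, 180°]: -127°

-127°


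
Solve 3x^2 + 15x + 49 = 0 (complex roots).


disc = 15^2 - 4*3*49 = 225 - 588 = -363
sqrt(|disc|) = sqrt(363) = 19.0526
Real part = -15/(2*3) = -2.5000
Imag part = 19.0526/(2*3) = 3.1754

-2.5000 ± 3.1754i


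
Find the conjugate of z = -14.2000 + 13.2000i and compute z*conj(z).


z_bar = -14.2000 - 13.2000i
z*z_bar = (-14.2)^2 + 13.2^2 = 201.64 + 174.24 = 375.88

z_bar = -14.2000 - 13.2000i, z*z_bar = 375.88


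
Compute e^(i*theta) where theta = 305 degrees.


cos(305°) = 0.5736
sin(305°) = -0.8192

e^(i*305°) = 0.5736 - 0.8192i


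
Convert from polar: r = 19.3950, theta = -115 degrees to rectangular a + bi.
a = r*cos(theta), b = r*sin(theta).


a = 19.3950*cos(-115°) = 19.3950*(-0.42262) = -8.1967
b = 19.3950*sin(-115°) = 19.3950*(-0.906308) = -17.5778

-8.1967 - 17.5778i


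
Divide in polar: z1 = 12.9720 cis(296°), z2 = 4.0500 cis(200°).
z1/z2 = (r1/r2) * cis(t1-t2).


r = 12.9720 / 4.0500 = 3.2030
theta = 296° - 200° = 96° = 96° (mod 360)

3.2030 cis(96°)


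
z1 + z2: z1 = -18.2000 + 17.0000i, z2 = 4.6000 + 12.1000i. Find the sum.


Real: -18.2 + 4.6 = -13.6
Imag: 17 + 12.1 = 29.1

-13.6000 + 29.1000i


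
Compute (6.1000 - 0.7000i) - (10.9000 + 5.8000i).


Real: 6.1 - 10.9 = -4.8
Imag: -0.7 - 5.8 = -6.5

-4.8000 - 6.5000i


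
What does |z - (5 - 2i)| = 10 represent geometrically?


|z - z0| = r is a circle with center z0 and radius r.
Center = (5, -2), radius = 10

Circle with center (5, -2) and radius 10


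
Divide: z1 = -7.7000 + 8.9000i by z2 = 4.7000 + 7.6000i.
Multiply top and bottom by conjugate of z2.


Conjugate of z2 = 4.7000 - 7.6000i
Numerator: (-7.7000 + 8.9000i)(4.7000 - 7.6000i) = 31.4500 + 100.3500i
Denominator: 4.7^2 + 7.6^2 = 79.85
Result = (31.4500 + 100.3500i)/79.85

0.3939 + 1.2567i


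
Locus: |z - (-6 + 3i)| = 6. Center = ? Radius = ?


|z - z0| = r is a circle with center z0 and radius r.
Center = (-6, 3), radius = 6

Circle with center (-6, 3) and radius 6


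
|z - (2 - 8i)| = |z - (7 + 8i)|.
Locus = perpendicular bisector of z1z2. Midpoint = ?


Equal distances means the locus is the perpendicular bisector of z1 and z2.
Midpoint = ((2+7)/2, (-8+8)/2) = (4.5000, 0)

Perpendicular bisector through (4.5000, 0)


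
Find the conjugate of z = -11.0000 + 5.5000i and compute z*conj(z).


z_bar = -11.0000 - 5.5000i
z*z_bar = (-11)^2 + 5.5^2 = 121 + 30.25 = 151.25

z_bar = -11.0000 - 5.5000i, z*z_bar = 151.25


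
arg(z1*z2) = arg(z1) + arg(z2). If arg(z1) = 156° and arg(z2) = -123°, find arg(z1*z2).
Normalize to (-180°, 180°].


arg(z1*z2) = 156° - 123° = 33°
Normalized to (-180°, 180°]: 33°

33°


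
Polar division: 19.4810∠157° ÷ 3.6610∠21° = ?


r = 19.4810 / 3.6610 = 5.3212
theta = 157° - 21° = 136° = 136° (mod 360)

5.3212 cis(136°)


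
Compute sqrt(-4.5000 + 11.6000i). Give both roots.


|z| = sqrt(20.25+134.56) = 12.4423
sqrt((|z|+a)/2) = sqrt((12.4423+(-4.5))/2) = sqrt(3.9711) = 1.9928
sqrt((|z|-a)/2) = sqrt((12.4423-(-4.5))/2) = sqrt(8.4711) = 2.9105

±(1.9928 + 2.9105i) i.e. 1.9928 + 2.9105i and -1.9928 - 2.9105i


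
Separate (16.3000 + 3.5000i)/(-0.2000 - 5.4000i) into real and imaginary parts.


Multiply by conjugate: (16.3000 + 3.5000i)(-0.2000 + 5.4000i) / ((-0.2)^2 + (-5.4)^2)
Numerator real = 16.3*(-0.2) + 3.5*(-5.4) = -22.16
Numerator imag = 3.5*(-0.2) - 16.3*(-5.4) = 87.32
Denominator = 29.2
Re(z) = -22.16/29.2 = -0.7589
Im(z) = 87.32/29.2 = 2.9904

Re(z) = -0.7589, Im(z) = 2.9904


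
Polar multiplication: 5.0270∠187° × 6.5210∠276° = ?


r = 5.0270 * 6.5210 = 32.7811
theta = 187° + 276° = 463° = 103° (mod 360)

32.7811 cis(103°)


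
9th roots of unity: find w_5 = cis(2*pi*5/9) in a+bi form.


Angle = 360*5/9 = 200°
a = cos(200°) = -0.9397
b = sin(200°) = -0.3420

-0.9397 - 0.3420i


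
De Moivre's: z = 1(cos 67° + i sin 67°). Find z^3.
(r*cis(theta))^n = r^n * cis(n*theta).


r^3 = 1^3 = 1
n*theta = 3*67° = 201° = 201° (mod 360)
a = 1*cos(201°) = -0.9336
b = 1*sin(201°) = -0.3584

1 cis(201°) = -0.9336 - 0.3584i


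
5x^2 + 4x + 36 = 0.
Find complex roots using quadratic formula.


disc = 4^2 - 4*5*36 = 16 - 720 = -704
sqrt(|disc|) = sqrt(704) = 26.5330
Real part = -4/(2*5) = -0.4000
Imag part = 26.5330/(2*5) = 2.6533

-0.4000 ± 2.6533i


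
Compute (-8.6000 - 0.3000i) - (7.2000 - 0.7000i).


Real: -8.6 - 7.2 = -15.8
Imag: -0.3 + 0.7 = 0.4

-15.8000 + 0.4000i


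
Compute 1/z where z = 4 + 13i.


|z|^2 = 16+169 = 185
1/z = (4 - 13i)/185

1/z = 0.0216 - 0.0703i


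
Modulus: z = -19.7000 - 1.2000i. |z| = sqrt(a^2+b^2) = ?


|z| = sqrt((-19.7)^2 + (-1.2)^2) = sqrt(388.09 + 1.44) = sqrt(389.53) = 19.7365

|z| = 19.7365


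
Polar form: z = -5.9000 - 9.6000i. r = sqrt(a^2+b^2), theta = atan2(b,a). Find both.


r = sqrt(34.81+92.16) = sqrt(126.97) = 11.2681
theta = atan2(-9.6, -5.9) = -121.5742 degrees

r = 11.2681, theta = -121.5742 degrees


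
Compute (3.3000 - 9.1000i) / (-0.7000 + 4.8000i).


Conjugate of z2 = -0.7000 - 4.8000i
Numerator: (3.3000 - 9.1000i)(-0.7000 - 4.8000i) = -45.9900 - 9.4700i
Denominator: (-0.7)^2 + 4.8^2 = 23.53
Result = (-45.9900 - 9.4700i)/23.53

-1.9545 - 0.4025i


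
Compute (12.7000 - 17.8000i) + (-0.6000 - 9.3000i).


Real: 12.7 - 0.6 = 12.1
Imag: -17.8 - 9.3 = -27.1

12.1000 - 27.1000i


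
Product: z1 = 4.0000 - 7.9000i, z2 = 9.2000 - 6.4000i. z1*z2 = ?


Real = 4*9.2 - (-7.9)*(-6.4) = 36.8 - 50.56 = -13.76
Imag = 4*(-6.4) + 9.2*(-7.9) = -25.6 - (72.68) = -98.28

-13.7600 - 98.2800i


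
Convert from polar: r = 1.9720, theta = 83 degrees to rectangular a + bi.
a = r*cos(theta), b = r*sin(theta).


a = 1.9720*cos(83°) = 1.9720*0.12187 = 0.2403
b = 1.9720*sin(83°) = 1.9720*0.99255 = 1.9573

0.2403 + 1.9573i


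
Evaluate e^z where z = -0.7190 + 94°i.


e^-0.7190 = 0.48724
cos(94°) = -0.0698
sin(94°) = 0.9976
Real = 0.48724*(-0.0698) = -0.0340
Imag = 0.48724*0.9976 = 0.4861

-0.0340 + 0.4861i


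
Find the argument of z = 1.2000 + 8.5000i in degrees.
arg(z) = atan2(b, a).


Re = 1.2, Im = 8.5
arg = atan2(8.5, 1.2) = 81.9643 degrees

arg(z) = 81.9643 degrees


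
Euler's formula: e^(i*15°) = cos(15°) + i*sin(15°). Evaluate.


cos(15°) = 0.9659
sin(15°) = 0.2588

e^(i*15°) = 0.9659 + 0.2588i


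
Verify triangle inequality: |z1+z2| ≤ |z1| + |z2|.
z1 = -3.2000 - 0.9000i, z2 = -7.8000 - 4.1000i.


|z1| = sqrt((-3.2)^2 + (-0.9)^2) = sqrt(11.05) = 3.3242
|z2| = sqrt((-7.8)^2 + (-4.1)^2) = sqrt(77.65) = 8.8119
z1+z2 = -11.0000 - 5.0000i
|z1+z2| = sqrt(146) = 12.0830
|z1|+|z2| = 3.3242 + 8.8119 = 12.1361

|z1+z2| = 12.0830 ≤ |z1|+|z2| = 12.1361 (verified)


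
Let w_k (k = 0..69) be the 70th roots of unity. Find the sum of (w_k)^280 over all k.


The roots are w_k = w^k with w = e^(2*pi*i/70), and (w^k)^280 = (w^280)^k.
So S = 1 + u + u^2 + ... + u^(69) with u = w^280.
280 = 4*70 + 0, so 280 is a multiple of 70 and u = (w^70)^4 = 1.
Every one of the 70 terms equals 1: S = 70

S = 70


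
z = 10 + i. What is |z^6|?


|z| = sqrt(100+1) = sqrt(101) = 10.0499
|z^6| = |z|^6 = (sqrt(101))^6 = 101^3 = 1030301

|z^6| = 1030301


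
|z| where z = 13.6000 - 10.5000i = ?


|z| = sqrt(13.6^2 + (-10.5)^2) = sqrt(184.96 + 110.25) = sqrt(295.21) = 17.1817

|z| = 17.1817


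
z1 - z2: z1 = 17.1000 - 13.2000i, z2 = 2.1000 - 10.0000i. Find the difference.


Real: 17.1 - 2.1 = 15
Imag: -13.2 + 10 = -3.2

15.0000 - 3.2000i


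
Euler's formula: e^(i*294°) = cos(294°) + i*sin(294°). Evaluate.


cos(294°) = 0.4067
sin(294°) = -0.9135

e^(i*294°) = 0.4067 - 0.9135i
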